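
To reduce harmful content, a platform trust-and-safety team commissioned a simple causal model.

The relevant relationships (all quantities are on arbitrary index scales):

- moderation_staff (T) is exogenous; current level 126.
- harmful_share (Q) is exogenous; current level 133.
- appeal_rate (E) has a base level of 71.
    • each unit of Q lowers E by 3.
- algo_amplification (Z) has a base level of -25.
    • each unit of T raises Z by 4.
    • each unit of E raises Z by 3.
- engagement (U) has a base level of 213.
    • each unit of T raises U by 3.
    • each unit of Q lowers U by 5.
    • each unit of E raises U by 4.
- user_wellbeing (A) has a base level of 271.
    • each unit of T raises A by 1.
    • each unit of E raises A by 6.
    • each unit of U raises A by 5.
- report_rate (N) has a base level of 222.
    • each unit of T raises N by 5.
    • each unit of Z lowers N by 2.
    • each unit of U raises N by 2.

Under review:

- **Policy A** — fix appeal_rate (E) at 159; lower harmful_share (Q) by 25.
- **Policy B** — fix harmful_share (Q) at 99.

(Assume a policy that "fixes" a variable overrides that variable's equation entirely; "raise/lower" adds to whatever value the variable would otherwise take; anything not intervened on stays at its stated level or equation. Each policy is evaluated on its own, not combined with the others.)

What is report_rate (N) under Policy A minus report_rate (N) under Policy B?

Policy A (E := 159, Q − 25):
  T = 126
  Q = 133 − 25 = 108
  E = 159
  Z = -25 + 4·126 + 3·159 = 956
  U = 213 + 3·126 − 5·108 + 4·159 = 687
  N = 222 + 5·126 − 2·956 + 2·687 = 314
Policy B (Q := 99):
  T = 126
  Q = 99
  E = 71 − 3·99 = -226
  Z = -25 + 4·126 + 3·(-226) = -199
  U = 213 + 3·126 − 5·99 + 4·(-226) = -808
  N = 222 + 5·126 − 2·(-199) + 2·(-808) = -366
N: 314 − (-366) = 680

680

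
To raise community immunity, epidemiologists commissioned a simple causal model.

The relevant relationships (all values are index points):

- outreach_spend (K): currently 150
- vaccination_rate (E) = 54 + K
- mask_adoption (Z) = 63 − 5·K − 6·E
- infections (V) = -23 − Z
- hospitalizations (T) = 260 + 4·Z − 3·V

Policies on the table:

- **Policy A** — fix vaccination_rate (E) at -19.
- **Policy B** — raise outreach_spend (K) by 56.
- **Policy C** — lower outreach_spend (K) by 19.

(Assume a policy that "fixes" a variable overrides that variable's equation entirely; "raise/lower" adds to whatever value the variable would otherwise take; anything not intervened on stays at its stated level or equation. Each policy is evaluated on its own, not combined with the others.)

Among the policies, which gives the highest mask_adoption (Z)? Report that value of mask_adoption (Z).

Policy A (E := -19):
  K = 150
  E = -19
  Z = 63 − 5·150 − 6·(-19) = -573
Policy B (K + 56):
  K = 150 + 56 = 206
  E = 54 + 206 = 260
  Z = 63 − 5·206 − 6·260 = -2527
Policy C (K − 19):
  K = 150 − 19 = 131
  E = 54 + 131 = 185
  Z = 63 − 5·131 − 6·185 = -1702
Comparing — Policy A: Z=-573, Policy B: Z=-2527, Policy C: Z=-1702. Highest is -573 (Policy A).

-573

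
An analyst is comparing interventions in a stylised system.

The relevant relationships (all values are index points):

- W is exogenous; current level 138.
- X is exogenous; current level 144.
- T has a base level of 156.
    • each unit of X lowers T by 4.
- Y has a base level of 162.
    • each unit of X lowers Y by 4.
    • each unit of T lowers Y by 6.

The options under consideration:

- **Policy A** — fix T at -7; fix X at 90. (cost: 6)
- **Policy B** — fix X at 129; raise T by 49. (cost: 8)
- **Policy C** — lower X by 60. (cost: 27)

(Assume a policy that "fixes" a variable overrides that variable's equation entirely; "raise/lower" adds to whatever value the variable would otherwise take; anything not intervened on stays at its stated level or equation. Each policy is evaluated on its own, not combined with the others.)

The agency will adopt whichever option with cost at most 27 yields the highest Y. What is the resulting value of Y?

1512

Policy A (T := -7, X := 90):
  X = 90
  T = -7
  Y = 162 − 4·90 − 6·(-7) = -156
Policy B (X := 129, T + 49):
  X = 129
  T = 156 − 4·129 (+49 from intervention) = -311
  Y = 162 − 4·129 − 6·(-311) = 1512
Policy C (X − 60):
  X = 144 − 60 = 84
  T = 156 − 4·84 = -180
  Y = 162 − 4·84 − 6·(-180) = 906
Comparing — Policy A: Y=-156, Policy B: Y=1512, Policy C: Y=906. Highest is 1512 (Policy B).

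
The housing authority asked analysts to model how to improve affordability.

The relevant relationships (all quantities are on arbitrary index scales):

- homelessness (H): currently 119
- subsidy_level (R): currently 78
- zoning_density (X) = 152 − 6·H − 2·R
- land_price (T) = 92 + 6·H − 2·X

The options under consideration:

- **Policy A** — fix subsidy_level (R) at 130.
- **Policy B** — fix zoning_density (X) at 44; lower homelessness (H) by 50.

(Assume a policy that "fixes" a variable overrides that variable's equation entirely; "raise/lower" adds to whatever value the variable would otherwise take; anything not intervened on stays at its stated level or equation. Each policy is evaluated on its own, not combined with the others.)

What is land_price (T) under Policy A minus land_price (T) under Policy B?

2032

Policy A (R := 130):
  H = 119
  R = 130
  X = 152 − 6·119 − 2·130 = -822
  T = 92 + 6·119 − 2·(-822) = 2450
Policy B (X := 44, H − 50):
  H = 119 − 50 = 69
  R = 78
  X = 44
  T = 92 + 6·69 − 2·44 = 418
T: 2450 − 418 = 2032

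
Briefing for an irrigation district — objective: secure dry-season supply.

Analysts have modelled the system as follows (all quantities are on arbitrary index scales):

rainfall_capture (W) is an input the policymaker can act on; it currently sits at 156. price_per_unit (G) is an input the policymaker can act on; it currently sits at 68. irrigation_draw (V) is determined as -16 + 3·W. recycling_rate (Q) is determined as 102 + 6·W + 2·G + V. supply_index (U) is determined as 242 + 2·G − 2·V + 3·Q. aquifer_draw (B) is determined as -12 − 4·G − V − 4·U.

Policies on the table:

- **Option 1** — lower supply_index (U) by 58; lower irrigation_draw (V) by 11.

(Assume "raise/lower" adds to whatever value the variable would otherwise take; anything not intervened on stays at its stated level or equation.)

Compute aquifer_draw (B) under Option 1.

Option 1 (U − 58, V − 11):
  W = 156
  G = 68
  V = -16 + 3·156 (−11 from intervention) = 441
  Q = 102 + 6·156 + 2·68 + 441 = 1615
  U = 242 + 2·68 − 2·441 + 3·1615 (−58 from intervention) = 4283
  B = -12 − 4·68 − 441 − 4·4283 = -17857

-17857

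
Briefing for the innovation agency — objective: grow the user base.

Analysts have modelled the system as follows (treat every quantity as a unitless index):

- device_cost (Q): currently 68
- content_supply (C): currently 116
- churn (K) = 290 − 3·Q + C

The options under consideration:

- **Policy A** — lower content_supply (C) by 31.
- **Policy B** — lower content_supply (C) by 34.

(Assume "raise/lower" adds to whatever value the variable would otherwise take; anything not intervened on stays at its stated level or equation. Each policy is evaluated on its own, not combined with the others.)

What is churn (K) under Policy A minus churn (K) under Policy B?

Policy A (C − 31):
  Q = 68
  C = 116 − 31 = 85
  K = 290 − 3·68 + 85 = 171
Policy B (C − 34):
  Q = 68
  C = 116 − 34 = 82
  K = 290 − 3·68 + 82 = 168
K: 171 − 168 = 3

3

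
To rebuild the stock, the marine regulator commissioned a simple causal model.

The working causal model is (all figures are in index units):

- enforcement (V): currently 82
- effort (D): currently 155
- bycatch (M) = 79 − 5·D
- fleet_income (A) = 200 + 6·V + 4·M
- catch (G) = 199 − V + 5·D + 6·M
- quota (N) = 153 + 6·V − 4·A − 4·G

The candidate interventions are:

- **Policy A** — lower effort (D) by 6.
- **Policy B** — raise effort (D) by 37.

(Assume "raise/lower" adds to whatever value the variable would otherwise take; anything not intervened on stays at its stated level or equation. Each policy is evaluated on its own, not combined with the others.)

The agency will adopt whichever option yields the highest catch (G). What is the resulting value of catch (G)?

Policy A (D − 6):
  V = 82
  D = 155 − 6 = 149
  M = 79 − 5·149 = -666
  G = 199 − 82 + 5·149 + 6·(-666) = -3134
Policy B (D + 37):
  V = 82
  D = 155 + 37 = 192
  M = 79 − 5·192 = -881
  G = 199 − 82 + 5·192 + 6·(-881) = -4209
Comparing — Policy A: G=-3134, Policy B: G=-4209. Highest is -3134 (Policy A).

-3134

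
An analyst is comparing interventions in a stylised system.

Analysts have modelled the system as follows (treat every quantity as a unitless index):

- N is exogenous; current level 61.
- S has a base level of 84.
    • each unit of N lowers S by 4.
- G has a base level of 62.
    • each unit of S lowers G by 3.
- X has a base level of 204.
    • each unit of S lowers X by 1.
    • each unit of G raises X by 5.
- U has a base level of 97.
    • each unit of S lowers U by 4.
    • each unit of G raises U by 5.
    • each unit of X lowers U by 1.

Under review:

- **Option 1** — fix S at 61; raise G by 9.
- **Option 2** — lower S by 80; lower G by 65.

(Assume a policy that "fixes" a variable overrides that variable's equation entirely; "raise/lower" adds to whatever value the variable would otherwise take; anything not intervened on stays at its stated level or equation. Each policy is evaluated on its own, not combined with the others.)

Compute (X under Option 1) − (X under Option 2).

-4446

Option 1 (S := 61, G + 9):
  N = 61
  S = 61
  G = 62 − 3·61 (+9 from intervention) = -112
  X = 204 − 61 + 5·(-112) = -417
Option 2 (S − 80, G − 65):
  N = 61
  S = 84 − 4·61 (−80 from intervention) = -240
  G = 62 − 3·(-240) (−65 from intervention) = 717
  X = 204 − (-240) + 5·717 = 4029
X: -417 − 4029 = -4446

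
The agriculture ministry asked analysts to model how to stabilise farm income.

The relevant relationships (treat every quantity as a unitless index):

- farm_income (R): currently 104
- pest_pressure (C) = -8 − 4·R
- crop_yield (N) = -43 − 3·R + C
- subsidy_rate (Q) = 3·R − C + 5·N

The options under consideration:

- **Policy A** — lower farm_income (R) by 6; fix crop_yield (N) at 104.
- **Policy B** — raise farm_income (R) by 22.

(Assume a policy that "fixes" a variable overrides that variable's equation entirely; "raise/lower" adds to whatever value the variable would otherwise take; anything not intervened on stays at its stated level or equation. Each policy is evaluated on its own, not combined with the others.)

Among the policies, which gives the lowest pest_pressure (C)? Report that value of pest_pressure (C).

Policy A (R − 6, N := 104):
  R = 104 − 6 = 98
  C = -8 − 4·98 = -400
Policy B (R + 22):
  R = 104 + 22 = 126
  C = -8 − 4·126 = -512
Comparing — Policy A: C=-400, Policy B: C=-512. Lowest is -512 (Policy B).

-512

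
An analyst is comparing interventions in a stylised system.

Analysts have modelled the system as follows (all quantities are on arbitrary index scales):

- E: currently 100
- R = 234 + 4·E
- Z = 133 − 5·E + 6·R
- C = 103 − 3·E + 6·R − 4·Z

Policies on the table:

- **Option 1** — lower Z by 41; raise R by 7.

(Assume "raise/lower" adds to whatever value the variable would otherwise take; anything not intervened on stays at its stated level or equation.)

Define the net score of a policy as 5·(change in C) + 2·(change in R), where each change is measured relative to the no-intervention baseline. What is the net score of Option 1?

Baseline:
  E = 100
  R = 234 + 4·100 = 634
  Z = 133 − 5·100 + 6·634 = 3437
  C = 103 − 3·100 + 6·634 − 4·3437 = -10141
Option 1 (Z − 41, R + 7):
  E = 100
  R = 234 + 4·100 (+7 from intervention) = 641
  Z = 133 − 5·100 + 6·641 (−41 from intervention) = 3438
  C = 103 − 3·100 + 6·641 − 4·3438 = -10103
ΔC = -10103 − (-10141) = 38; ΔR = 641 − 634 = 7
Score = 5·38 + 2·7 = 204

204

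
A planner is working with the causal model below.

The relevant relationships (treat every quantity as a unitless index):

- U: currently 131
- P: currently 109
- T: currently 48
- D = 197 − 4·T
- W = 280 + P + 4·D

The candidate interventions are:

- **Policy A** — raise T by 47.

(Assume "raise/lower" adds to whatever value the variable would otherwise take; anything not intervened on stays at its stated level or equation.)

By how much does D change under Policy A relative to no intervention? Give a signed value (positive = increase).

Baseline:
  T = 48
  D = 197 − 4·48 = 5
Policy A (T + 47):
  T = 48 + 47 = 95
  D = 197 − 4·95 = -183
Change in D: -183 − 5 = -188

-188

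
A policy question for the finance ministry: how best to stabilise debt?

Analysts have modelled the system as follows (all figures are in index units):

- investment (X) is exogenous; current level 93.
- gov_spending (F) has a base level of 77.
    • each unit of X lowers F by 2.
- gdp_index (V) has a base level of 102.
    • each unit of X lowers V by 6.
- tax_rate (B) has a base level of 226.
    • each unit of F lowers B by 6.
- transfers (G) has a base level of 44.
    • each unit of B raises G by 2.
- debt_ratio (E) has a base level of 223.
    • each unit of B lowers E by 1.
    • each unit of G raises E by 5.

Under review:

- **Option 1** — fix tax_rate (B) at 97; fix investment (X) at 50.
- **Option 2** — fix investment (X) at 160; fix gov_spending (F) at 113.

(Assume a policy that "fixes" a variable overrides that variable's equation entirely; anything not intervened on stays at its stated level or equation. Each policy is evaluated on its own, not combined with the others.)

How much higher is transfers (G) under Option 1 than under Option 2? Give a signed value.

1098

Option 1 (B := 97, X := 50):
  X = 50
  F = 77 − 2·50 = -23
  B = 97
  G = 44 + 2·97 = 238
Option 2 (X := 160, F := 113):
  X = 160
  F = 113
  B = 226 − 6·113 = -452
  G = 44 + 2·(-452) = -860
G: 238 − (-860) = 1098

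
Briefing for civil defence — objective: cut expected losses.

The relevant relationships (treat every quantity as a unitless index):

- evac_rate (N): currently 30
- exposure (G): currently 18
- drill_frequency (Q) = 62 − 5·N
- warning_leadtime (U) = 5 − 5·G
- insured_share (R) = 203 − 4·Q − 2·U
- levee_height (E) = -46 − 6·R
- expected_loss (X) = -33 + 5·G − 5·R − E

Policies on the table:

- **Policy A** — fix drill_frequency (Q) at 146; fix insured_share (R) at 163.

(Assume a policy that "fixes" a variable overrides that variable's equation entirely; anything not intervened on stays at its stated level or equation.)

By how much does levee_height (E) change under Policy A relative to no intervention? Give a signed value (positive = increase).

Baseline:
  N = 30
  G = 18
  Q = 62 − 5·30 = -88
  U = 5 − 5·18 = -85
  R = 203 − 4·(-88) − 2·(-85) = 725
  E = -46 − 6·725 = -4396
Policy A (Q := 146, R := 163):
  N = 30
  G = 18
  Q = 146
  U = 5 − 5·18 = -85
  R = 163
  E = -46 − 6·163 = -1024
Change in E: -1024 − (-4396) = 3372

3372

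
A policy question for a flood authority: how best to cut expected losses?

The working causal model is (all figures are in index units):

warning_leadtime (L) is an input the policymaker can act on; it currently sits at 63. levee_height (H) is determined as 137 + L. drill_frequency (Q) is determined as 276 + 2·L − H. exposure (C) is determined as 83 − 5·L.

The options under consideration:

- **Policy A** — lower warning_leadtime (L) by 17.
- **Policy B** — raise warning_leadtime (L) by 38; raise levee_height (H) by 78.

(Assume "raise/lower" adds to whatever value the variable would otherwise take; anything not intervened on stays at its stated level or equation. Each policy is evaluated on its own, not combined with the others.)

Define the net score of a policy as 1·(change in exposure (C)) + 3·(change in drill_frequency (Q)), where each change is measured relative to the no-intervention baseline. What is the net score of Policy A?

34

Baseline:
  L = 63
  H = 137 + 63 = 200
  Q = 276 + 2·63 − 200 = 202
  C = 83 − 5·63 = -232
Policy A (L − 17):
  L = 63 − 17 = 46
  H = 137 + 46 = 183
  Q = 276 + 2·46 − 183 = 185
  C = 83 − 5·46 = -147
ΔC = -147 − (-232) = 85; ΔQ = 185 − 202 = -17
Score = 1·85 + 3·(-17) = 34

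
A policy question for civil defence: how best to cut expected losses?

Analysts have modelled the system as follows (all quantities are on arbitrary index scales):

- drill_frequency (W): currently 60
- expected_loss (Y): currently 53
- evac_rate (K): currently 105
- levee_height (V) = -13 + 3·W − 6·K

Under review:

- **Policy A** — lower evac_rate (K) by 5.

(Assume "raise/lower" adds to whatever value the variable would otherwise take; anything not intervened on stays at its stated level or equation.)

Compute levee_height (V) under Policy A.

Policy A (K − 5):
  W = 60
  K = 105 − 5 = 100
  V = -13 + 3·60 − 6·100 = -433

-433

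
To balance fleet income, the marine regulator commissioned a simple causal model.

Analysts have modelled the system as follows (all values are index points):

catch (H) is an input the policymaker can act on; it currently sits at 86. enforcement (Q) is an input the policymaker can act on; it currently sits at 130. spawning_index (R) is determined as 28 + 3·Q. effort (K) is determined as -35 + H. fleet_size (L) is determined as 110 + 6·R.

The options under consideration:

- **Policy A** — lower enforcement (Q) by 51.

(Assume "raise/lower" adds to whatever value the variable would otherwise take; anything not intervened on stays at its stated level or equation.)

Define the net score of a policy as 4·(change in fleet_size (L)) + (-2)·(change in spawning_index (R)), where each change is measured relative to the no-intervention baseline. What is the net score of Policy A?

-3366

Baseline:
  Q = 130
  R = 28 + 3·130 = 418
  L = 110 + 6·418 = 2618
Policy A (Q − 51):
  Q = 130 − 51 = 79
  R = 28 + 3·79 = 265
  L = 110 + 6·265 = 1700
ΔL = 1700 − 2618 = -918; ΔR = 265 − 418 = -153
Score = 4·(-918) + (-2)·(-153) = -3366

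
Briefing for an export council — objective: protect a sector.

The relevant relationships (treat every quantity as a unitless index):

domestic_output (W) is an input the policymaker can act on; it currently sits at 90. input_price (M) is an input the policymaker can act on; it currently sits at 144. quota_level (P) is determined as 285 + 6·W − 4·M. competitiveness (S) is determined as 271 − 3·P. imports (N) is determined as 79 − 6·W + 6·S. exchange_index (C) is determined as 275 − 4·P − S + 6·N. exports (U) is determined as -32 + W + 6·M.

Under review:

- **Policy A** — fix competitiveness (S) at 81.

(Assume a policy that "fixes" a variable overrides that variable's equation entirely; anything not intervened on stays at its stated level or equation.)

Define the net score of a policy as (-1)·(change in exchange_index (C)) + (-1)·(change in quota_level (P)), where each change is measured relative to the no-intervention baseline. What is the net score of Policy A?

-19495

Baseline:
  W = 90
  M = 144
  P = 285 + 6·90 − 4·144 = 249
  S = 271 − 3·249 = -476
  N = 79 − 6·90 + 6·(-476) = -3317
  C = 275 − 4·249 − (-476) + 6·(-3317) = -20147
Policy A (S := 81):
  W = 90
  M = 144
  P = 285 + 6·90 − 4·144 = 249
  S = 81
  N = 79 − 6·90 + 6·81 = 25
  C = 275 − 4·249 − 81 + 6·25 = -652
ΔC = -652 − (-20147) = 19495; ΔP = 249 − 249 = 0
Score = (-1)·19495 + (-1)·0 = -19495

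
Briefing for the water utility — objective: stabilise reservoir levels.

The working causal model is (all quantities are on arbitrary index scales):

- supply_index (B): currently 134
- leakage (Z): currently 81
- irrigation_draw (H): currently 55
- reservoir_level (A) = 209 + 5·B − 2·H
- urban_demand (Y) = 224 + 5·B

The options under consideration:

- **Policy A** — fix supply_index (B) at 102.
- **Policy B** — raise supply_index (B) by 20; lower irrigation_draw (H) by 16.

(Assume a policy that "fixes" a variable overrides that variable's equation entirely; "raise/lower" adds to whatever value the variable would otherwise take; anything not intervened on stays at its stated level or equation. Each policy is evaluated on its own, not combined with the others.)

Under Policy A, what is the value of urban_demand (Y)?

Policy A (B := 102):
  B = 102
  Y = 224 + 5·102 = 734

734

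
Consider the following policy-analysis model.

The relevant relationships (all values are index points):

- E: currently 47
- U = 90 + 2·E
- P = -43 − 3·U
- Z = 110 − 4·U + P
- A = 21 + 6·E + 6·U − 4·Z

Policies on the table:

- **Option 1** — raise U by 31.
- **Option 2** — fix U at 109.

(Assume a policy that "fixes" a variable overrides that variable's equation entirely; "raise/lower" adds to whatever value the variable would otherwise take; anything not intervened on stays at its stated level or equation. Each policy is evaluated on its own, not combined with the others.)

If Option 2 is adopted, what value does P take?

-370

Option 2 (U := 109):
  E = 47
  U = 109
  P = -43 − 3·109 = -370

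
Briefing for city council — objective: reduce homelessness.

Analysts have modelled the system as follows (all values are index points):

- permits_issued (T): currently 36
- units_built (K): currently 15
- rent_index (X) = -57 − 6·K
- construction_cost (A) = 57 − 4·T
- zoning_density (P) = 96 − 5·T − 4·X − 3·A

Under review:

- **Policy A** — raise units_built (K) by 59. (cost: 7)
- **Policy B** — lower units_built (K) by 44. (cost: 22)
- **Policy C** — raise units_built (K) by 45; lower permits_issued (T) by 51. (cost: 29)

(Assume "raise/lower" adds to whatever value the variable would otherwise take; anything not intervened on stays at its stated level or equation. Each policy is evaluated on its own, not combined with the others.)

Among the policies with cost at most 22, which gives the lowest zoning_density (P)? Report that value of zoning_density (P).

-291

Policy A (K + 59):
  T = 36
  K = 15 + 59 = 74
  X = -57 − 6·74 = -501
  A = 57 − 4·36 = -87
  P = 96 − 5·36 − 4·(-501) − 3·(-87) = 2181
Policy B (K − 44):
  T = 36
  K = 15 − 44 = -29
  X = -57 − 6·(-29) = 117
  A = 57 − 4·36 = -87
  P = 96 − 5·36 − 4·117 − 3·(-87) = -291
Comparing — Policy A: P=2181, Policy B: P=-291. Lowest is -291 (Policy B).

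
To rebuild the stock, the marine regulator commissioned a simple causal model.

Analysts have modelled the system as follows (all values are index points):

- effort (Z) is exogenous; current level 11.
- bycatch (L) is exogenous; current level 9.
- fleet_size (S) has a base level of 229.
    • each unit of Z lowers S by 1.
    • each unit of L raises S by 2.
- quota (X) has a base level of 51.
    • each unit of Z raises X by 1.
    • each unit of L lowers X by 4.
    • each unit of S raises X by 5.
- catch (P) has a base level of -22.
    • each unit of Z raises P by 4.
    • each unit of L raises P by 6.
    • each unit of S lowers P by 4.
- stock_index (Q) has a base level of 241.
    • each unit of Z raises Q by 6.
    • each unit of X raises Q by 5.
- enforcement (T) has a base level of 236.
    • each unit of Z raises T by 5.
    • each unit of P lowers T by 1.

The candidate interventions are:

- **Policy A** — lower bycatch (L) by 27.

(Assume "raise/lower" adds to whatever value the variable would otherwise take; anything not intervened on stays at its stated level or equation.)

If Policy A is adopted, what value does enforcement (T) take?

1105

Policy A (L − 27):
  Z = 11
  L = 9 − 27 = -18
  S = 229 − 11 + 2·(-18) = 182
  P = -22 + 4·11 + 6·(-18) − 4·182 = -814
  T = 236 + 5·11 − (-814) = 1105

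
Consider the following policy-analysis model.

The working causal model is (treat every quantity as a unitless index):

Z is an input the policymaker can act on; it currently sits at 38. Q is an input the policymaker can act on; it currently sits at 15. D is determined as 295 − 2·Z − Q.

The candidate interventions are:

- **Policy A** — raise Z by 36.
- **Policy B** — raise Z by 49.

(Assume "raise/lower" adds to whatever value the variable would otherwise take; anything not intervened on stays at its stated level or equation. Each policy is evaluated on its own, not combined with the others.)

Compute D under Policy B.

106

Policy B (Z + 49):
  Z = 38 + 49 = 87
  Q = 15
  D = 295 − 2·87 − 15 = 106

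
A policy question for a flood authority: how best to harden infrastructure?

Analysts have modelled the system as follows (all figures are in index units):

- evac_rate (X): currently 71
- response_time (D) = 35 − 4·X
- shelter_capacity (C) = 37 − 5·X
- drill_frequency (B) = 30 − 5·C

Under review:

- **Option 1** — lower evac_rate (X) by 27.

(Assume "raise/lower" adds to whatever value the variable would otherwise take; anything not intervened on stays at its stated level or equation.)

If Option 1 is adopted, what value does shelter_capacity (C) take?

-183

Option 1 (X − 27):
  X = 71 − 27 = 44
  C = 37 − 5·44 = -183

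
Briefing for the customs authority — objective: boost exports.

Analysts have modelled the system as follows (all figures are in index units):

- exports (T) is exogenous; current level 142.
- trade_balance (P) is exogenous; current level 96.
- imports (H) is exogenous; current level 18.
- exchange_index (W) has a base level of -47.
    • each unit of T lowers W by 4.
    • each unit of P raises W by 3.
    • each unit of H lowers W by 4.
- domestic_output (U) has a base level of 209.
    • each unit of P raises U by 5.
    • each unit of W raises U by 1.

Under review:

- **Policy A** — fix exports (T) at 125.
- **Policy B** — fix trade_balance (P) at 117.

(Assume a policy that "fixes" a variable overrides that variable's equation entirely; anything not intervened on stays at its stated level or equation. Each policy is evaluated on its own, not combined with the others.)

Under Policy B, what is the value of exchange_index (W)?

-336

Policy B (P := 117):
  T = 142
  P = 117
  H = 18
  W = -47 − 4·142 + 3·117 − 4·18 = -336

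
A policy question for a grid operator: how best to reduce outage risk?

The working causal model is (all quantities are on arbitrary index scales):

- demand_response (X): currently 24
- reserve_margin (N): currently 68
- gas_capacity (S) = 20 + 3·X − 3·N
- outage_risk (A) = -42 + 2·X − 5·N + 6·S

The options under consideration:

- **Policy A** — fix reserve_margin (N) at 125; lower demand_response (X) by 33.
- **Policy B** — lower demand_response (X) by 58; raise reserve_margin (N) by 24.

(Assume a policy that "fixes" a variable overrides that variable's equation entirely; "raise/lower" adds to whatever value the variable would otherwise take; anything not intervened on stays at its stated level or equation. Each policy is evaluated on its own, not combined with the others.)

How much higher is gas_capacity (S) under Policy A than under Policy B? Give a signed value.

Policy A (N := 125, X − 33):
  X = 24 − 33 = -9
  N = 125
  S = 20 + 3·(-9) − 3·125 = -382
Policy B (X − 58, N + 24):
  X = 24 − 58 = -34
  N = 68 + 24 = 92
  S = 20 + 3·(-34) − 3·92 = -358
S: -382 − (-358) = -24

-24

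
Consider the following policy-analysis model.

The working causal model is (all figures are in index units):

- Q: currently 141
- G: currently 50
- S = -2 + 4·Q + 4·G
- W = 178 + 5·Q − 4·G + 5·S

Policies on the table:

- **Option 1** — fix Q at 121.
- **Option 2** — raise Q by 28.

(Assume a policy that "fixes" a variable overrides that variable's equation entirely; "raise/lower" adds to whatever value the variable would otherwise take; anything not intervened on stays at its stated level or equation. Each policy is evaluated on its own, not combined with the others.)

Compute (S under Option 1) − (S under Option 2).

-192

Option 1 (Q := 121):
  Q = 121
  G = 50
  S = -2 + 4·121 + 4·50 = 682
Option 2 (Q + 28):
  Q = 141 + 28 = 169
  G = 50
  S = -2 + 4·169 + 4·50 = 874
S: 682 − 874 = -192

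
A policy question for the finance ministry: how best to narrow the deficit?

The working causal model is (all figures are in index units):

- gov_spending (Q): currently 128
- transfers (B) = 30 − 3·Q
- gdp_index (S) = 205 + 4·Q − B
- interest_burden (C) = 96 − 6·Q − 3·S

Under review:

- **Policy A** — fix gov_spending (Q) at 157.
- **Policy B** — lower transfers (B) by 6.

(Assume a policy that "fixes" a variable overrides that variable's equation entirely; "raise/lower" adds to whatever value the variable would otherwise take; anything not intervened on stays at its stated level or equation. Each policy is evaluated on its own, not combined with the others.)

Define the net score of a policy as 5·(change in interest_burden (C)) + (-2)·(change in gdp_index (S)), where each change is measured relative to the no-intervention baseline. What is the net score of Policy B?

Baseline:
  Q = 128
  B = 30 − 3·128 = -354
  S = 205 + 4·128 − (-354) = 1071
  C = 96 − 6·128 − 3·1071 = -3885
Policy B (B − 6):
  Q = 128
  B = 30 − 3·128 (−6 from intervention) = -360
  S = 205 + 4·128 − (-360) = 1077
  C = 96 − 6·128 − 3·1077 = -3903
ΔC = -3903 − (-3885) = -18; ΔS = 1077 − 1071 = 6
Score = 5·(-18) + (-2)·6 = -102

-102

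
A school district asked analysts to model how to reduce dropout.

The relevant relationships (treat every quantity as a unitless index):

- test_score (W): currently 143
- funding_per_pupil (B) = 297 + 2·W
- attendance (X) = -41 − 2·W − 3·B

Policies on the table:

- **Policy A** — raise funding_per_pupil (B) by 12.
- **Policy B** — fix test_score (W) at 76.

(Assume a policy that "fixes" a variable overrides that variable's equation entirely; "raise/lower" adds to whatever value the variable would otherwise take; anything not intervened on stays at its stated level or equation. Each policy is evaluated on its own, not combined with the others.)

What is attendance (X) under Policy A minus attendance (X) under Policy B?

Policy A (B + 12):
  W = 143
  B = 297 + 2·143 (+12 from intervention) = 595
  X = -41 − 2·143 − 3·595 = -2112
Policy B (W := 76):
  W = 76
  B = 297 + 2·76 = 449
  X = -41 − 2·76 − 3·449 = -1540
X: -2112 − (-1540) = -572

-572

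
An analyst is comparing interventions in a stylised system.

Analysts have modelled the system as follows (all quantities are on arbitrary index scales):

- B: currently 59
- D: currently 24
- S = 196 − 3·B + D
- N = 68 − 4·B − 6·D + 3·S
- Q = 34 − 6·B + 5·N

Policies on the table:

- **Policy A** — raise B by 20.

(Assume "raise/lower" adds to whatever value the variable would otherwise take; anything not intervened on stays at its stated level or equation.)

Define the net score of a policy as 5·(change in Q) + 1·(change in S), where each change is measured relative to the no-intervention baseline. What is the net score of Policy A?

Baseline:
  B = 59
  D = 24
  S = 196 − 3·59 + 24 = 43
  N = 68 − 4·59 − 6·24 + 3·43 = -183
  Q = 34 − 6·59 + 5·(-183) = -1235
Policy A (B + 20):
  B = 59 + 20 = 79
  D = 24
  S = 196 − 3·79 + 24 = -17
  N = 68 − 4·79 − 6·24 + 3·(-17) = -443
  Q = 34 − 6·79 + 5·(-443) = -2655
ΔQ = -2655 − (-1235) = -1420; ΔS = -17 − 43 = -60
Score = 5·(-1420) + 1·(-60) = -7160

-7160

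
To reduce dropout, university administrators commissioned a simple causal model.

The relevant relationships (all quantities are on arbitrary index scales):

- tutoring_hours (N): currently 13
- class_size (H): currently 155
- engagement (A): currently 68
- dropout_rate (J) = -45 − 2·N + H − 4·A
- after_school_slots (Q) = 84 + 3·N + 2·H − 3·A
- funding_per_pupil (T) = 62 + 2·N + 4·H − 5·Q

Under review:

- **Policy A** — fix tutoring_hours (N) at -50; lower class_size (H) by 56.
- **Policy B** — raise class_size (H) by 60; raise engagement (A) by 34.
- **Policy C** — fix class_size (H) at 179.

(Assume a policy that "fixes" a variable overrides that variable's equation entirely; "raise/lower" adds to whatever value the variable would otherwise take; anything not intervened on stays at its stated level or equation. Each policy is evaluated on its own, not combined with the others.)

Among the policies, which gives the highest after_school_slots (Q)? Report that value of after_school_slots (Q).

277

Policy A (N := -50, H − 56):
  N = -50
  H = 155 − 56 = 99
  A = 68
  Q = 84 + 3·(-50) + 2·99 − 3·68 = -72
Policy B (H + 60, A + 34):
  N = 13
  H = 155 + 60 = 215
  A = 68 + 34 = 102
  Q = 84 + 3·13 + 2·215 − 3·102 = 247
Policy C (H := 179):
  N = 13
  H = 179
  A = 68
  Q = 84 + 3·13 + 2·179 − 3·68 = 277
Comparing — Policy A: Q=-72, Policy B: Q=247, Policy C: Q=277. Highest is 277 (Policy C).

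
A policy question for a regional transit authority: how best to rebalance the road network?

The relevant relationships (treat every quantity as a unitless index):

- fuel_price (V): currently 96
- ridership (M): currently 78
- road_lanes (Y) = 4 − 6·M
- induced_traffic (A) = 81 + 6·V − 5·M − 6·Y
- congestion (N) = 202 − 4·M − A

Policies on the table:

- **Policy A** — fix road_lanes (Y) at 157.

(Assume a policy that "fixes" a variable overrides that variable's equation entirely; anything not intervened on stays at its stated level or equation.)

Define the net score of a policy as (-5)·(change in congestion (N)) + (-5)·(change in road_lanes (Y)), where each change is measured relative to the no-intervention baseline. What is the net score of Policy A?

Baseline:
  V = 96
  M = 78
  Y = 4 − 6·78 = -464
  A = 81 + 6·96 − 5·78 − 6·(-464) = 3051
  N = 202 − 4·78 − 3051 = -3161
Policy A (Y := 157):
  V = 96
  M = 78
  Y = 157
  A = 81 + 6·96 − 5·78 − 6·157 = -675
  N = 202 − 4·78 − (-675) = 565
ΔN = 565 − (-3161) = 3726; ΔY = 157 − (-464) = 621
Score = (-5)·3726 + (-5)·621 = -21735

-21735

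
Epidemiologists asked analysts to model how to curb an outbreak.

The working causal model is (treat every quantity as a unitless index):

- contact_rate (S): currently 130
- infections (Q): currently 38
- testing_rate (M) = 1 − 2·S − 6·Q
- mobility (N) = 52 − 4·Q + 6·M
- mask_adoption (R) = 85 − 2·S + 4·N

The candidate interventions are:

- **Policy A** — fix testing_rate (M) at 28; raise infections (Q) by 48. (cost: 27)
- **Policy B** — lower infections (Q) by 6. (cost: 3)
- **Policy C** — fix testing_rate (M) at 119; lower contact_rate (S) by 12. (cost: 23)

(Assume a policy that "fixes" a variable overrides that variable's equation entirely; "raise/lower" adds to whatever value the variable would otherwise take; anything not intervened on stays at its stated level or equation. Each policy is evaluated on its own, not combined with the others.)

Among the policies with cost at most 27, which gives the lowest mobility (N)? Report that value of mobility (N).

Policy A (M := 28, Q + 48):
  S = 130
  Q = 38 + 48 = 86
  M = 28
  N = 52 − 4·86 + 6·28 = -124
Policy B (Q − 6):
  S = 130
  Q = 38 − 6 = 32
  M = 1 − 2·130 − 6·32 = -451
  N = 52 − 4·32 + 6·(-451) = -2782
Policy C (M := 119, S − 12):
  S = 130 − 12 = 118
  Q = 38
  M = 119
  N = 52 − 4·38 + 6·119 = 614
Comparing — Policy A: N=-124, Policy B: N=-2782, Policy C: N=614. Lowest is -2782 (Policy B).

-2782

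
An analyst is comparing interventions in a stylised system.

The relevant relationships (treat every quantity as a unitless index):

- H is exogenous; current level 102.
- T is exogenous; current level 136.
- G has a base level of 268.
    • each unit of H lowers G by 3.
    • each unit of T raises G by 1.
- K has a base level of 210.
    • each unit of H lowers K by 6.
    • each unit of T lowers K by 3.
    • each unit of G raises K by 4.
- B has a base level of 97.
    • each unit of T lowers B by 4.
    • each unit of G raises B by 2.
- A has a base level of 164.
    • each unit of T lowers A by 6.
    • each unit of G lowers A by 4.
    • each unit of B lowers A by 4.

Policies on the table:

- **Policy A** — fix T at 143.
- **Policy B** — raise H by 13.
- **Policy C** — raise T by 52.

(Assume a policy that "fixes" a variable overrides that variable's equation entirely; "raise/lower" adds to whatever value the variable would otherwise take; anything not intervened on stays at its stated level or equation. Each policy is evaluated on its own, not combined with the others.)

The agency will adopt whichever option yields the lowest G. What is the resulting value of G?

Policy A (T := 143):
  H = 102
  T = 143
  G = 268 − 3·102 + 143 = 105
Policy B (H + 13):
  H = 102 + 13 = 115
  T = 136
  G = 268 − 3·115 + 136 = 59
Policy C (T + 52):
  H = 102
  T = 136 + 52 = 188
  G = 268 − 3·102 + 188 = 150
Comparing — Policy A: G=105, Policy B: G=59, Policy C: G=150. Lowest is 59 (Policy B).

59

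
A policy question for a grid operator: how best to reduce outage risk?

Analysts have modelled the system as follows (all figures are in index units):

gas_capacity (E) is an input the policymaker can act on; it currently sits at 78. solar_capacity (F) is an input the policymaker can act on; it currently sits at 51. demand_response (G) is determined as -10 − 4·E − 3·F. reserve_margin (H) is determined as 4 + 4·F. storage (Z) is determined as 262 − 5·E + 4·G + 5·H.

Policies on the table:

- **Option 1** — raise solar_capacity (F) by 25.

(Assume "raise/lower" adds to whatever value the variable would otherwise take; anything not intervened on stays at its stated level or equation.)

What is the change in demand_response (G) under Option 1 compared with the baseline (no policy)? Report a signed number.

Baseline:
  E = 78
  F = 51
  G = -10 − 4·78 − 3·51 = -475
Option 1 (F + 25):
  E = 78
  F = 51 + 25 = 76
  G = -10 − 4·78 − 3·76 = -550
Change in G: -550 − (-475) = -75

-75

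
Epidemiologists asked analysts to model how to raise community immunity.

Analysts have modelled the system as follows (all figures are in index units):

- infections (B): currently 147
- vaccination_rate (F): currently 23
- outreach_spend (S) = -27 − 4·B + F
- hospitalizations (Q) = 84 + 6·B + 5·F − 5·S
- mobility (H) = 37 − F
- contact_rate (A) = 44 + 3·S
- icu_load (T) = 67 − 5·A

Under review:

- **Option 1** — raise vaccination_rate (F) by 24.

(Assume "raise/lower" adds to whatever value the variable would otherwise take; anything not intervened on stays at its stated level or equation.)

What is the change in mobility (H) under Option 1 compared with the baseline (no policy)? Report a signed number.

Baseline:
  F = 23
  H = 37 − 23 = 14
Option 1 (F + 24):
  F = 23 + 24 = 47
  H = 37 − 47 = -10
Change in H: -10 − 14 = -24

-24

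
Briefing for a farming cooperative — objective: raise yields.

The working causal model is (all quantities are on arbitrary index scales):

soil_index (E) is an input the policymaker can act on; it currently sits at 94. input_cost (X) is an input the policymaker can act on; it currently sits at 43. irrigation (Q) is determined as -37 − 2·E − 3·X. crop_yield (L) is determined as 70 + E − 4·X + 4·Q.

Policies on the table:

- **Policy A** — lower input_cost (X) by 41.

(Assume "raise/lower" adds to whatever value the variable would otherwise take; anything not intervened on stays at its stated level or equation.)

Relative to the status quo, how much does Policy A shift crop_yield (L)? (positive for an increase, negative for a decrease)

Baseline:
  E = 94
  X = 43
  Q = -37 − 2·94 − 3·43 = -354
  L = 70 + 94 − 4·43 + 4·(-354) = -1424
Policy A (X − 41):
  E = 94
  X = 43 − 41 = 2
  Q = -37 − 2·94 − 3·2 = -231
  L = 70 + 94 − 4·2 + 4·(-231) = -768
Change in L: -768 − (-1424) = 656

656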